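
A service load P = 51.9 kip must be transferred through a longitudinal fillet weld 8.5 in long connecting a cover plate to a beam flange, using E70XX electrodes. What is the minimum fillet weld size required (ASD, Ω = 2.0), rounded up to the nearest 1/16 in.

E70XX → F_EXX = 70 ksi.
Total weld length L = 8.5 in.
Required throat t_e = P × Ω / (0.6 F_EXX × L) = 51.9 × 2.0 / (0.6 × 70 × 8.5) = 0.2908 in.
Required leg w = t_e / 0.707 = 0.4113 in → use 7/16 in.

w = 7/16 in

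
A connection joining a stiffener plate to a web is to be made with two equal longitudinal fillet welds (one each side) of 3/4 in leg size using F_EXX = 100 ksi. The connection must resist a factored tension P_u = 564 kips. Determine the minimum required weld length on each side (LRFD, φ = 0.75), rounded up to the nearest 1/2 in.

Throat t_e = 0.707 × 0.75 = 0.5302 in.
φr_n = 0.75 × 0.6 × 100 × 0.5302 = 23.86 kips/in.
L_req = P_u / φr_n = 564 / 23.86 = 23.64 in total.
Per side: 23.64 / 2 = 11.82 in.
Round up → use L = 12 in on each side.

L = 12 in on each side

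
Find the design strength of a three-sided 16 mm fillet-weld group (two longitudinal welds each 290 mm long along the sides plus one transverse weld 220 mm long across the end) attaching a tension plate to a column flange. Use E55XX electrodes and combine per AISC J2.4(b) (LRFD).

E55XX → F_EXX = 550 MPa.
t_e = 0.707 × 16 = 11.31 mm.
R_nwl = 0.6 × 550 × 11.31 × 580 × 10⁻³ = 2165 kN (longitudinal, 2 welds).
R_nwt = 0.6 × 550 × 11.31 × 220 × 10⁻³ = 821.3 kN (transverse, base value).
(i) R_nwl + R_nwt = 2986 kN; (ii) 0.85 R_nwl + 1.5 R_nwt = 3072 kN.
R_n = max = 3072 kN [governs: (ii)]; φR_n = 2304 kN.

φR_n ≈ 2300 kN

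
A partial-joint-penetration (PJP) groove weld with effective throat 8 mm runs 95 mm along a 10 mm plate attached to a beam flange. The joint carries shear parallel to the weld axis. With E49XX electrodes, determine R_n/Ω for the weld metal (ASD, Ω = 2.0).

R_n/Ω ≈ 112 kN

E49XX → F_EXX = 490 MPa.
Effective throat (given) t_e = 8 mm.
A_we = 8 × 95 = 760 mm².
F_nw = 0.6 F_EXX = 294 MPa.
R_n/Ω = (294 × 760) / 2.0 × 10⁻³ = 111.7 kN.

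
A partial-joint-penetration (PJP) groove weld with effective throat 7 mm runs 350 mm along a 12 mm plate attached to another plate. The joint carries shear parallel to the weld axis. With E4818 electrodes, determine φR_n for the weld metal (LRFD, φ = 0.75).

φR_n ≈ 529 kN

E48XX → F_EXX = 480 MPa.
Effective throat (given) t_e = 7 mm.
A_we = 7 × 350 = 2450 mm².
F_nw = 0.6 F_EXX = 288 MPa.
φR_n = 0.75 × 288 × 2450 × 10⁻³ = 529.2 kN.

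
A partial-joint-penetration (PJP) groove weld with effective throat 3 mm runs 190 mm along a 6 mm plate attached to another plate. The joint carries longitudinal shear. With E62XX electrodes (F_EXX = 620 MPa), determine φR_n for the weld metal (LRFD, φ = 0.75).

Effective throat (given) t_e = 3 mm.
A_we = 3 × 190 = 570 mm².
F_nw = 0.6 F_EXX = 372 MPa.
φR_n = 0.75 × 372 × 570 × 10⁻³ = 159 kN.

φR_n ≈ 159 kN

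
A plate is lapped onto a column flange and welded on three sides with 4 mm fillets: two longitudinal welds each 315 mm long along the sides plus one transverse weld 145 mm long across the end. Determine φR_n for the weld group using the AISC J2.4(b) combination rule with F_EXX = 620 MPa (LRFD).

t_e = 0.707 × 4 = 2.828 mm.
R_nwl = 0.6 × 620 × 2.828 × 630 × 10⁻³ = 662.8 kN (longitudinal, 2 welds).
R_nwt = 0.6 × 620 × 2.828 × 145 × 10⁻³ = 152.5 kN (transverse, base value).
(i) R_nwl + R_nwt = 815.3 kN; (ii) 0.85 R_nwl + 1.5 R_nwt = 792.2 kN.
R_n = max = 815.3 kN [governs: (i)]; φR_n = 611.5 kN.

φR_n ≈ 611 kN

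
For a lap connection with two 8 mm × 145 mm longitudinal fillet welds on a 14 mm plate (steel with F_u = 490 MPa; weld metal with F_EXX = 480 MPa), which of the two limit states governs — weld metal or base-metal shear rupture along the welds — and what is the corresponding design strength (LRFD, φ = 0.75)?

φR_n ≈ 354 kN (weld metal governs)

t_e = 0.707 × 8 = 5.656 mm; L = 290 mm.
Weld metal: φR_n = 0.75 × 0.6 × 480 × 5.656 × 290 × 10⁻³ = 354.3 kN.
Base metal (shear rupture): φR_n = 0.75 × 0.6 × 490 × 14 × 290 × 10⁻³ = 895.2 kN.
Governing: weld metal.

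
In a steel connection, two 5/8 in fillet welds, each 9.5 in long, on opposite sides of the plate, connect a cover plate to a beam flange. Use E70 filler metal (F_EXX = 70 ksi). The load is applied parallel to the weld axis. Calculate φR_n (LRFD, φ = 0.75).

Effective throat t_e = 0.707 × 0.625 = 0.4419 in.
Total length L = 19 in; A_we = 0.4419 × 19 = 8.396 in².
F_nw = 0.6 F_EXX = 0.6 × 70 = 42 ksi.
φR_n = 0.75 × 42 × 8.396 = 264.5 kips.

φR_n ≈ 264 kips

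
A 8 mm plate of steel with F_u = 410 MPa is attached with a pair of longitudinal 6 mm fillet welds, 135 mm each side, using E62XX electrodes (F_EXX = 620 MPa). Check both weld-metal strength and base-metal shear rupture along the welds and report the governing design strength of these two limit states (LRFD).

t_e = 0.707 × 6 = 4.242 mm; L = 270 mm.
Weld metal: φR_n = 0.75 × 0.6 × 620 × 4.242 × 270 × 10⁻³ = 319.5 kN.
Base metal (shear rupture): φR_n = 0.75 × 0.6 × 410 × 8 × 270 × 10⁻³ = 398.5 kN.
Governing: weld metal.

φR_n ≈ 320 kN (weld metal governs)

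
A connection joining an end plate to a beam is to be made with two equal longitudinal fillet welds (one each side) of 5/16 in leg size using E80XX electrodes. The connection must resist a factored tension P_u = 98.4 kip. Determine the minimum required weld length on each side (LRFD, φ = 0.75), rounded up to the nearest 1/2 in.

L = 6.5 in on each side

E80XX → F_EXX = 80 ksi.
Throat t_e = 0.707 × 0.3125 = 0.2209 in.
φr_n = 0.75 × 0.6 × 80 × 0.2209 = 7.954 kip/in.
L_req = P_u / φr_n = 98.4 / 7.954 = 12.37 in total.
Per side: 12.37 / 2 = 6.186 in.
Round up → use L = 6.5 in on each side.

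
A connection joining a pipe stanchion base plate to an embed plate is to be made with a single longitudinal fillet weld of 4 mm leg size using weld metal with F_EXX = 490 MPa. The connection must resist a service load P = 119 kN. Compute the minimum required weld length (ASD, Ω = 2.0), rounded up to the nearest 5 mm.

L = 290 mm

Throat t_e = 0.707 × 4 = 2.828 mm.
r_n/Ω = (0.6 × 490 × 2.828) / 2.0 = 415.7 N/mm = 0.4157 kN/mm.
L_req = P / (r_n/Ω) = 119 / 0.4157 = 286.3 mm total.
Round up → use L = 290 mm.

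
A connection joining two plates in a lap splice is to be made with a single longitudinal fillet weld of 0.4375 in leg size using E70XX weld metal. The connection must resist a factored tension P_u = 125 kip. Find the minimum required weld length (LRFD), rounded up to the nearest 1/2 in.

L = 13 in

E70XX → F_EXX = 70 ksi.
Throat t_e = 0.707 × 0.4375 = 0.3093 in.
φr_n = 0.75 × 0.6 × 70 × 0.3093 = 9.743 kip/in.
L_req = P_u / φr_n = 125 / 9.743 = 12.83 in total.
Round up → use L = 13 in.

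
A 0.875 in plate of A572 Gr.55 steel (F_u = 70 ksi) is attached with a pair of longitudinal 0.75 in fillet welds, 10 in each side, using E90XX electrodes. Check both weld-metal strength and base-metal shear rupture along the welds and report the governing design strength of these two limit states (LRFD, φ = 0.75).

φR_n ≈ 430 kip (weld metal governs)

E90XX → F_EXX = 90 ksi.
t_e = 0.707 × 0.75 = 0.5302 in; L = 20 in.
Weld metal: φR_n = 0.75 × 0.6 × 90 × 0.5302 × 20 = 429.5 kip.
Base metal (shear rupture): φR_n = 0.75 × 0.6 × 70 × 0.875 × 20 = 551.2 kip.
Governing: weld metal.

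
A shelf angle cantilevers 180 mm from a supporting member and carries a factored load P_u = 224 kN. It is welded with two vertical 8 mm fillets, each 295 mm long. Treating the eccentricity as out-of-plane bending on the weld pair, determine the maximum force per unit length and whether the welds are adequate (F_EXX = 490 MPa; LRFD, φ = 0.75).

L_w = 2 × 295 = 590 mm; section modulus (unit throat) S = 2 × L²/6 = 29010 mm².
Direct shear f_v = P/L_w = 224×10³/590 = 379.7 N/mm.
Moment M = P × e = 224×10³ × 180 = 40320000 N·mm; bending f_b = M/S = 1390 N/mm.
f_max = √(f_v² + f_b²) = √(379.7² + 1390²) = 1441 N/mm.
φr_n = 0.75 × 0.6 × 490 × (0.707 × 8) = 1247 N/mm → NOT adequate.

f_max ≈ 1440 N/mm; NOT adequate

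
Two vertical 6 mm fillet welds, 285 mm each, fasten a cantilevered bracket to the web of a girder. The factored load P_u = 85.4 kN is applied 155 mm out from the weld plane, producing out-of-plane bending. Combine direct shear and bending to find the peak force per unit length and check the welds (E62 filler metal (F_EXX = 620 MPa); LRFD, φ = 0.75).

f_max ≈ 511 N/mm; adequate

L_w = 2 × 285 = 570 mm; section modulus (unit throat) S = 2 × L²/6 = 27080 mm².
Direct shear f_v = P/L_w = 85.4×10³/570 = 149.8 N/mm.
Moment M = P × e = 85.4×10³ × 155 = 13237000 N·mm; bending f_b = M/S = 488.9 N/mm.
f_max = √(f_v² + f_b²) = √(149.8² + 488.9²) = 511.3 N/mm.
φr_n = 0.75 × 0.6 × 620 × (0.707 × 6) = 1184 N/mm → adequate.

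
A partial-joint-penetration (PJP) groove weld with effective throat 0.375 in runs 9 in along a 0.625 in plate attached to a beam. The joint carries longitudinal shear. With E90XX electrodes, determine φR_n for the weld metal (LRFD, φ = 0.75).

E90XX → F_EXX = 90 ksi.
Effective throat (given) t_e = 0.375 in.
A_we = 0.375 × 9 = 3.375 in².
F_nw = 0.6 F_EXX = 54 ksi.
φR_n = 0.75 × 54 × 3.375 = 136.7 kips.

φR_n ≈ 137 kips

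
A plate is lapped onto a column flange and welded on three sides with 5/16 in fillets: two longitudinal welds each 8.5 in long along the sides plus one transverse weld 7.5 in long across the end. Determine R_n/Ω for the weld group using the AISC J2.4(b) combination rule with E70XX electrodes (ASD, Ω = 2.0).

E70XX → F_EXX = 70 ksi.
t_e = 0.707 × 0.3125 = 0.2209 in.
R_nwl = 0.6 × 70 × 0.2209 × 17 = 157.7 kip (longitudinal, 2 welds).
R_nwt = 0.6 × 70 × 0.2209 × 7.5 = 69.6 kip (transverse, base value).
(i) R_nwl + R_nwt = 227.3 kip; (ii) 0.85 R_nwl + 1.5 R_nwt = 238.5 kip.
R_n = max = 238.5 kip [governs: (ii)]; R_n/Ω = 119.2 kip.

R_n/Ω ≈ 119 kip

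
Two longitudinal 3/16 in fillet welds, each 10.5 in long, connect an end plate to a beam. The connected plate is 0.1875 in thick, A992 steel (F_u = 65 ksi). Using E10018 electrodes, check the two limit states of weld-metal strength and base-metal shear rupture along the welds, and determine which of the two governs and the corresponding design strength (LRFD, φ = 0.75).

φR_n ≈ 115 kip (base-metal shear rupture governs)

E100XX → F_EXX = 100 ksi.
t_e = 0.707 × 0.1875 = 0.1326 in; L = 21 in.
Weld metal: φR_n = 0.75 × 0.6 × 100 × 0.1326 × 21 = 125.3 kip.
Base metal (shear rupture): φR_n = 0.75 × 0.6 × 65 × 0.1875 × 21 = 115.2 kip.
Governing: base-metal shear rupture.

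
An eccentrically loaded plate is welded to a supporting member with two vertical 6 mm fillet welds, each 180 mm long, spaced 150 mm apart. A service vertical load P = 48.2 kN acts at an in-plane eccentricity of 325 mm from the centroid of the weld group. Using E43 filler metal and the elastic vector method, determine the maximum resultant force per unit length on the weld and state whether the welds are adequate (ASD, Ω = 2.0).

E43XX → F_EXX = 430 MPa.
Total weld length L_w = 360 mm. Treat welds as unit-width lines.
Polar moment about centroid: J = 2[d³/12 + d(b/2)²] = 2[180³/12 + 180×75²] = 2997000 mm³.
Direct shear f_v = P/L_w = 48.2×10³ / 360 = 133.9 N/mm (vertical).
Torsion M = P·e = 48.2×10³ × 325 = 15665000 N·mm.
Critical point at (x, y) = (75, 90) from centroid. f_tx = M·y/J = 470.4 N/mm; f_ty = M·x/J = 392 N/mm.
Resultant f_max = √[f_tx² + (f_v + f_ty)²] = √[470.4² + (133.9 + 392)²] = 705.6 N/mm.
Capacity per unit length: r_n/Ω = (1/2.0) × 0.6 × 430 × (0.707 × 6) = 547.2 N/mm.
705.6 > 547.2 → NOT adequate.

f_max ≈ 706 N/mm; NOT adequate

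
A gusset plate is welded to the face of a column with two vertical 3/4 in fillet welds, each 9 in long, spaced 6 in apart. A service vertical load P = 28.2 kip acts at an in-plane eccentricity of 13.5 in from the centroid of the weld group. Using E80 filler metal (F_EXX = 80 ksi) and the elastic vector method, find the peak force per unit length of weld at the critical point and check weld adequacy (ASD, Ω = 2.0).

f_max ≈ 8.24 kip/in; adequate

Total weld length L_w = 18 in. Treat welds as unit-width lines.
Polar moment about centroid: J = 2[d³/12 + d(b/2)²] = 2[9³/12 + 9×3²] = 283.5 in³.
Direct shear f_v = P/L_w = 28.2 / 18 = 1.567 kip/in (vertical).
Torsion M = P·e = 28.2 × 13.5 = 380.7 kip·in.
Critical point at (x, y) = (3, 4.5) from centroid. f_tx = M·y/J = 6.043 kip/in; f_ty = M·x/J = 4.029 kip/in.
Resultant f_max = √[f_tx² + (f_v + f_ty)²] = √[6.043² + (1.567 + 4.029)²] = 8.235 kip/in.
Capacity per unit length: r_n/Ω = (1/2.0) × 0.6 × 80 × (0.707 × 0.75) = 12.73 kip/in.
8.235 ≤ 12.73 → adequate.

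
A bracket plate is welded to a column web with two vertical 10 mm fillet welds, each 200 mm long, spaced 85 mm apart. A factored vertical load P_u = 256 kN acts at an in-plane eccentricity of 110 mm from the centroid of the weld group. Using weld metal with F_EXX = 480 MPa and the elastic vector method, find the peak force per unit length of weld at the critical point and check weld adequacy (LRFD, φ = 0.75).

f_max ≈ 1840 N/mm; NOT adequate

Total weld length L_w = 400 mm. Treat welds as unit-width lines.
Polar moment about centroid: J = 2[d³/12 + d(b/2)²] = 2[200³/12 + 200×42.5²] = 2056000 mm³.
Direct shear f_v = P/L_w = 256×10³ / 400 = 640 N/mm (vertical).
Torsion M = P·e = 256×10³ × 110 = 28160000 N·mm.
Critical point at (x, y) = (42.5, 100) from centroid. f_tx = M·y/J = 1370 N/mm; f_ty = M·x/J = 582.1 N/mm.
Resultant f_max = √[f_tx² + (f_v + f_ty)²] = √[1370² + (640 + 582.1)²] = 1836 N/mm.
Capacity per unit length: φr_n = 0.75 × 0.6 × 480 × (0.707 × 10) = 1527 N/mm.
1836 > 1527 → NOT adequate.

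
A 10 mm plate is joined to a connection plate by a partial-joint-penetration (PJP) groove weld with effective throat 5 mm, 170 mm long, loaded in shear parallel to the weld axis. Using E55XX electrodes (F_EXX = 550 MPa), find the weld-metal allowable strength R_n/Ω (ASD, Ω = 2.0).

R_n/Ω ≈ 140 kN

Effective throat (given) t_e = 5 mm.
A_we = 5 × 170 = 850 mm².
F_nw = 0.6 F_EXX = 330 MPa.
R_n/Ω = (330 × 850) / 2.0 × 10⁻³ = 140.2 kN.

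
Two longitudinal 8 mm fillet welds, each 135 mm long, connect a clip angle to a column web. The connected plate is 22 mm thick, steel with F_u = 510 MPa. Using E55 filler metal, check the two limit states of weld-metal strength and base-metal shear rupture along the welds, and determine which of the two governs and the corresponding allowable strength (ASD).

E55XX → F_EXX = 550 MPa.
t_e = 0.707 × 8 = 5.656 mm; L = 270 mm.
Weld metal: R_n/Ω = (1/2.0) × 0.6 × 550 × 5.656 × 270 × 10⁻³ = 252 kN.
Base metal (shear rupture): R_n/Ω = (1/2.0) × 0.6 × 510 × 22 × 270 × 10⁻³ = 908.8 kN.
Governing: weld metal.

R_n/Ω ≈ 252 kN (weld metal governs)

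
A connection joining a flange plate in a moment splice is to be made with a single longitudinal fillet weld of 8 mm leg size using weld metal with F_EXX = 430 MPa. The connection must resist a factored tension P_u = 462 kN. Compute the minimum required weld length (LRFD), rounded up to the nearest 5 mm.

Throat t_e = 0.707 × 8 = 5.656 mm.
φr_n = 0.75 × 0.6 × 430 × 5.656 × 10⁻³ = 1.094 kN/mm.
L_req = P_u / φr_n = 462 / 1.094 = 422.1 mm total.
Round up → use L = 425 mm.

L = 425 mm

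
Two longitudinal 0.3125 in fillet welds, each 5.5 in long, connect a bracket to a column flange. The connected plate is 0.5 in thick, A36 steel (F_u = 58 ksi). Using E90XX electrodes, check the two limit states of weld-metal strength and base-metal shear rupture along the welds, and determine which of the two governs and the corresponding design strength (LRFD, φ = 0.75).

E90XX → F_EXX = 90 ksi.
t_e = 0.707 × 0.3125 = 0.2209 in; L = 11 in.
Weld metal: φR_n = 0.75 × 0.6 × 90 × 0.2209 × 11 = 98.43 kips.
Base metal (shear rupture): φR_n = 0.75 × 0.6 × 58 × 0.5 × 11 = 143.5 kips.
Governing: weld metal.

φR_n ≈ 98.4 kips (weld metal governs)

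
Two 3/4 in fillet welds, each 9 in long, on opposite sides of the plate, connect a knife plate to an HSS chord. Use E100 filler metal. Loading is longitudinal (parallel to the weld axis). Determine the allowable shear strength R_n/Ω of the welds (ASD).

E100XX → F_EXX = 100 ksi.
Effective throat t_e = 0.707 × 0.75 = 0.5302 in.
Total length L = 18 in; A_we = 0.5302 × 18 = 9.544 in².
F_nw = 0.6 F_EXX = 0.6 × 100 = 60 ksi.
R_n = 60 × 9.544 = 572.7 kip; R_n/Ω = 572.7/2.0 = 286.3 kip.

R_n/Ω ≈ 286 kip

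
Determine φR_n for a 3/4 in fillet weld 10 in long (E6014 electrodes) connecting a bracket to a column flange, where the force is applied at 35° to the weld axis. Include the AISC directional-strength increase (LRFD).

φR_n ≈ 174 kips

E60XX → F_EXX = 60 ksi.
t_e = 0.707 × 0.75 = 0.5302 in; A_we = 0.5302 × 10 = 5.303 in².
Directional factor: 1.0 + 0.5 sin^1.5(35°) = 1.217.
F_nw = 0.6 × 60 × 1.217 = 43.82 ksi.
φR_n = 0.75 × 43.82 × 5.303 = 174.3 kips.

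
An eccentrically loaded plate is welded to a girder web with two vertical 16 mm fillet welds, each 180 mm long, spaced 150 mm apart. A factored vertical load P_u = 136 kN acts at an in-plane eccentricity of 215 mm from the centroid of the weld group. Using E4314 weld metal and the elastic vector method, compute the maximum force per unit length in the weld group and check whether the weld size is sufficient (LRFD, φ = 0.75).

E43XX → F_EXX = 430 MPa.
Total weld length L_w = 360 mm. Treat welds as unit-width lines.
Polar moment about centroid: J = 2[d³/12 + d(b/2)²] = 2[180³/12 + 180×75²] = 2997000 mm³.
Direct shear f_v = P/L_w = 136×10³ / 360 = 377.8 N/mm (vertical).
Torsion M = P·e = 136×10³ × 215 = 29240000 N·mm.
Critical point at (x, y) = (75, 90) from centroid. f_tx = M·y/J = 878.1 N/mm; f_ty = M·x/J = 731.7 N/mm.
Resultant f_max = √[f_tx² + (f_v + f_ty)²] = √[878.1² + (377.8 + 731.7)²] = 1415 N/mm.
Capacity per unit length: φr_n = 0.75 × 0.6 × 430 × (0.707 × 16) = 2189 N/mm.
1415 ≤ 2189 → adequate.

f_max ≈ 1410 N/mm; adequate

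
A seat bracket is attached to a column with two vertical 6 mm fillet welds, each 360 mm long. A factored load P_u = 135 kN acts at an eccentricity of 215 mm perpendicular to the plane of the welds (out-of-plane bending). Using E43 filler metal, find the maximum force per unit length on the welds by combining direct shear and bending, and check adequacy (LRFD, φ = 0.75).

E43XX → F_EXX = 430 MPa.
L_w = 2 × 360 = 720 mm; section modulus (unit throat) S = 2 × L²/6 = 43200 mm².
Direct shear f_v = P/L_w = 135×10³/720 = 187.5 N/mm.
Moment M = P × e = 135×10³ × 215 = 29025000 N·mm; bending f_b = M/S = 671.9 N/mm.
f_max = √(f_v² + f_b²) = √(187.5² + 671.9²) = 697.5 N/mm.
φr_n = 0.75 × 0.6 × 430 × (0.707 × 6) = 820.8 N/mm → adequate.

f_max ≈ 698 N/mm; adequate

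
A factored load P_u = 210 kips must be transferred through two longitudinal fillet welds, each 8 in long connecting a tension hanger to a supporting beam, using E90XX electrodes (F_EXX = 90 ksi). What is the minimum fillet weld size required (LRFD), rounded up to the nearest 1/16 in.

Total weld length L = 16 in.
Required throat t_e = P_u / (φ × 0.6 F_EXX × L) = 210 / (0.75 × 0.6 × 90 × 16) = 0.3241 in.
Required leg w = t_e / 0.707 = 0.4584 in → use 1/2 in.

w = 1/2 in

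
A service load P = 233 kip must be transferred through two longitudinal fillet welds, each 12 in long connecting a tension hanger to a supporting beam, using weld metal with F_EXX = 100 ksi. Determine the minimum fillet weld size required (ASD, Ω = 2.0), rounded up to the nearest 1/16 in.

w = 1/2 in

Total weld length L = 24 in.
Required throat t_e = P × Ω / (0.6 F_EXX × L) = 233 × 2.0 / (0.6 × 100 × 24) = 0.3236 in.
Required leg w = t_e / 0.707 = 0.4577 in → use 1/2 in.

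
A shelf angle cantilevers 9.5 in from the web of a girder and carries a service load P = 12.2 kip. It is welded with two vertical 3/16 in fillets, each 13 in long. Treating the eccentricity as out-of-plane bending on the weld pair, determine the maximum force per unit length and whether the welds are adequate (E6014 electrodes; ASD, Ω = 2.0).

E60XX → F_EXX = 60 ksi.
L_w = 2 × 13 = 26 in; section modulus (unit throat) S = 2 × L²/6 = 56.33 in².
Direct shear f_v = P/L_w = 12.2/26 = 0.4692 kip/in.
Moment M = P × e = 12.2 × 9.5 = 115.9 kip·in; bending f_b = M/S = 2.057 kip/in.
f_max = √(f_v² + f_b²) = √(0.4692² + 2.057²) = 2.11 kip/in.
r_n/Ω = (1/2.0) × 0.6 × 60 × (0.707 × 0.1875) = 2.386 kip/in → adequate.

f_max ≈ 2.11 kip/in; adequate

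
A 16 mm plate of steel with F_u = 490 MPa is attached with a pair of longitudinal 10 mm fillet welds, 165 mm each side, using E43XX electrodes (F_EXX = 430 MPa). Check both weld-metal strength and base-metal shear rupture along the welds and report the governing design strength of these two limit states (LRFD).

φR_n ≈ 451 kN (weld metal governs)

t_e = 0.707 × 10 = 7.07 mm; L = 330 mm.
Weld metal: φR_n = 0.75 × 0.6 × 430 × 7.07 × 330 × 10⁻³ = 451.5 kN.
Base metal (shear rupture): φR_n = 0.75 × 0.6 × 490 × 16 × 330 × 10⁻³ = 1164 kN.
Governing: weld metal.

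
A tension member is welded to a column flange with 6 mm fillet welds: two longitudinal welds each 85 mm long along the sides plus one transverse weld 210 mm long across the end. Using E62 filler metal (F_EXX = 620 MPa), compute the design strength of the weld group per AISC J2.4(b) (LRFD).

t_e = 0.707 × 6 = 4.242 mm.
R_nwl = 0.6 × 620 × 4.242 × 170 × 10⁻³ = 268.3 kN (longitudinal, 2 welds).
R_nwt = 0.6 × 620 × 4.242 × 210 × 10⁻³ = 331.4 kN (transverse, base value).
(i) R_nwl + R_nwt = 599.6 kN; (ii) 0.85 R_nwl + 1.5 R_nwt = 725.1 kN.
R_n = max = 725.1 kN [governs: (ii)]; φR_n = 543.8 kN.

φR_n ≈ 544 kN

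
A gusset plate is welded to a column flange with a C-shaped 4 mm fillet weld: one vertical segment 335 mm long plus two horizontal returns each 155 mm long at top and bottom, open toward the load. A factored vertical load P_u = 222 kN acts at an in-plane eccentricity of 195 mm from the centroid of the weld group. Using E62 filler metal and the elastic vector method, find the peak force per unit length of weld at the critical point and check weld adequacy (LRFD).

f_max ≈ 904 N/mm; NOT adequate

E62XX → F_EXX = 620 MPa.
Total weld length L_w = 645 mm. Treat welds as unit-width lines.
Centroid: x̄ = 2×155×77.5 / 645 = 37.25 mm from the vertical weld.
Polar moment about centroid: J = I_x + I_y = [335³/12 + 2×155×167.5²] + [335×37.25² + 2(155³/12 + 155×40.25²)] = 13420000 mm³.
Direct shear f_v = P/L_w = 222×10³ / 645 = 344.2 N/mm (vertical).
Torsion M = P·e = 222×10³ × 195 = 43290000 N·mm.
Critical point at (x, y) = (117.8, 167.5) from centroid. f_tx = M·y/J = 540.4 N/mm; f_ty = M·x/J = 379.9 N/mm.
Resultant f_max = √[f_tx² + (f_v + f_ty)²] = √[540.4² + (344.2 + 379.9)²] = 903.5 N/mm.
Capacity per unit length: φr_n = 0.75 × 0.6 × 620 × (0.707 × 4) = 789 N/mm.
903.5 > 789 → NOT adequate.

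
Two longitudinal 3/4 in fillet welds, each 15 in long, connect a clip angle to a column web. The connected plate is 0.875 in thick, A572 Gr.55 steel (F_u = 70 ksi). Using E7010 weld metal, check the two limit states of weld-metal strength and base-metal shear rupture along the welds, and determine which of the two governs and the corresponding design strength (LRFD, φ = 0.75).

φR_n ≈ 501 kip (weld metal governs)

E70XX → F_EXX = 70 ksi.
t_e = 0.707 × 0.75 = 0.5302 in; L = 30 in.
Weld metal: φR_n = 0.75 × 0.6 × 70 × 0.5302 × 30 = 501.1 kip.
Base metal (shear rupture): φR_n = 0.75 × 0.6 × 70 × 0.875 × 30 = 826.9 kip.
Governing: weld metal.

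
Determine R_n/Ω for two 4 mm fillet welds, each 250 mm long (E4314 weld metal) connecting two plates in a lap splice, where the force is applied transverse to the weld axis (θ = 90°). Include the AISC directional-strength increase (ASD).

E43XX → F_EXX = 430 MPa.
t_e = 0.707 × 4 = 2.828 mm; A_we = 2.828 × 500 = 1414 mm².
Directional factor: 1.0 + 0.5 sin^1.5(90°) = 1.5.
F_nw = 0.6 × 430 × 1.5 = 387 MPa.
R_n/Ω = (387 × 1414) / 2.0 × 10⁻³ = 273.6 kN.

R_n/Ω ≈ 274 kN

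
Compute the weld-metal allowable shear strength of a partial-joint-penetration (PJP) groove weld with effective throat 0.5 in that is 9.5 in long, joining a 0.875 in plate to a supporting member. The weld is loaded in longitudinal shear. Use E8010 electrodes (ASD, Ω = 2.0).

E80XX → F_EXX = 80 ksi.
Effective throat (given) t_e = 0.5 in.
A_we = 0.5 × 9.5 = 4.75 in².
F_nw = 0.6 F_EXX = 48 ksi.
R_n/Ω = (48 × 4.75) / 2.0 = 114 kip.

R_n/Ω ≈ 114 kip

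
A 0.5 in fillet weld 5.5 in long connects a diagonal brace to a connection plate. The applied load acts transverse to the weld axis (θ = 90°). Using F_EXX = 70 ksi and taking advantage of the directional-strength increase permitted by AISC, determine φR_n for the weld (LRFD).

t_e = 0.707 × 0.5 = 0.3535 in; A_we = 0.3535 × 5.5 = 1.944 in².
Directional factor: 1.0 + 0.5 sin^1.5(90°) = 1.5.
F_nw = 0.6 × 70 × 1.5 = 63 ksi.
φR_n = 0.75 × 63 × 1.944 = 91.87 kips.

φR_n ≈ 91.9 kips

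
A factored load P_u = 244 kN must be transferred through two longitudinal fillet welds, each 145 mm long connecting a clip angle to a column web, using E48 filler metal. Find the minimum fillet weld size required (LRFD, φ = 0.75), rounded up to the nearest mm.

E48XX → F_EXX = 480 MPa.
Total weld length L = 290 mm.
Required throat t_e = P_u / (φ × 0.6 F_EXX × L) = 244 / (0.75 × 0.6 × 480 × 290 × 10⁻³) = 3.895 mm.
Required leg w = t_e / 0.707 = 5.51 mm → use 6 mm.

w = 6 mm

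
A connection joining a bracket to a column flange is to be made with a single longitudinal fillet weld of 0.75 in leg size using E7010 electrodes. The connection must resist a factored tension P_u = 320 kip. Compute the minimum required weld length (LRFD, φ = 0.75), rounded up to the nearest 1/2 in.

E70XX → F_EXX = 70 ksi.
Throat t_e = 0.707 × 0.75 = 0.5302 in.
φr_n = 0.75 × 0.6 × 70 × 0.5302 = 16.7 kip/in.
L_req = P_u / φr_n = 320 / 16.7 = 19.16 in total.
Round up → use L = 19.5 in.

L = 19.5 in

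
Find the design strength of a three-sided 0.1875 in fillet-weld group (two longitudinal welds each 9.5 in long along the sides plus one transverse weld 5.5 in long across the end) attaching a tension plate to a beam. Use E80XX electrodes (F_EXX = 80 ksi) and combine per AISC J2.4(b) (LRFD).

φR_n ≈ 117 kips

t_e = 0.707 × 0.1875 = 0.1326 in.
R_nwl = 0.6 × 80 × 0.1326 × 19 = 120.9 kips (longitudinal, 2 welds).
R_nwt = 0.6 × 80 × 0.1326 × 5.5 = 35 kips (transverse, base value).
(i) R_nwl + R_nwt = 155.9 kips; (ii) 0.85 R_nwl + 1.5 R_nwt = 155.3 kips.
R_n = max = 155.9 kips [governs: (i)]; φR_n = 116.9 kips.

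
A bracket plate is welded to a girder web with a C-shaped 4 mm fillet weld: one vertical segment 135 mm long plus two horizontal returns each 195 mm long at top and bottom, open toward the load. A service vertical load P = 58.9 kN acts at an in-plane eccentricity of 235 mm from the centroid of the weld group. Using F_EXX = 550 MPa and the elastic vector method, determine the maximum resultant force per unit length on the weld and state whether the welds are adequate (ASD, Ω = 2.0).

f_max ≈ 565 N/mm; NOT adequate

Total weld length L_w = 525 mm. Treat welds as unit-width lines.
Centroid: x̄ = 2×195×97.5 / 525 = 72.43 mm from the vertical weld.
Polar moment about centroid: J = I_x + I_y = [135³/12 + 2×195×67.5²] + [135×72.43² + 2(195³/12 + 195×25.07²)] = 4171000 mm³.
Direct shear f_v = P/L_w = 58.9×10³ / 525 = 112.2 N/mm (vertical).
Torsion M = P·e = 58.9×10³ × 235 = 13842000 N·mm.
Critical point at (x, y) = (122.6, 67.5) from centroid. f_tx = M·y/J = 224 N/mm; f_ty = M·x/J = 406.7 N/mm.
Resultant f_max = √[f_tx² + (f_v + f_ty)²] = √[224² + (112.2 + 406.7)²] = 565.2 N/mm.
Capacity per unit length: r_n/Ω = (1/2.0) × 0.6 × 550 × (0.707 × 4) = 466.6 N/mm.
565.2 > 466.6 → NOT adequate.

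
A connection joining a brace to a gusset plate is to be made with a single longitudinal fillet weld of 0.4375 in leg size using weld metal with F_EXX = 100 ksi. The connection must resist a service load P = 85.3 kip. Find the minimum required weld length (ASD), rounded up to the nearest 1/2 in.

Throat t_e = 0.707 × 0.4375 = 0.3093 in.
r_n/Ω = (0.6 × 100 × 0.3093) / 2.0 = 9.279 kip/in.
L_req = P / (r_n/Ω) = 85.3 / 9.279 = 9.192 in total.
Round up → use L = 9.5 in.

L = 9.5 in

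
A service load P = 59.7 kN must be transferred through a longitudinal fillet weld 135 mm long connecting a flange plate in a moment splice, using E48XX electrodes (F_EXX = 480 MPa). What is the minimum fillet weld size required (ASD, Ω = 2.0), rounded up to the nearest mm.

Total weld length L = 135 mm.
Required throat t_e = P × Ω / (0.6 F_EXX × L) = 59.7 × 2.0 / (0.6 × 480 × 135 × 10⁻³) = 3.071 mm.
Required leg w = t_e / 0.707 = 4.344 mm → use 5 mm.

w = 5 mm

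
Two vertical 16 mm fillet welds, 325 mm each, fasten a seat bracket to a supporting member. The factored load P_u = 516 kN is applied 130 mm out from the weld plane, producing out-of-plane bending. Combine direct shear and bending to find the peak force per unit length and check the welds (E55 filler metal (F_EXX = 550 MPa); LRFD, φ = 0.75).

L_w = 2 × 325 = 650 mm; section modulus (unit throat) S = 2 × L²/6 = 35210 mm².
Direct shear f_v = P/L_w = 516×10³/650 = 793.8 N/mm.
Moment M = P × e = 516×10³ × 130 = 67080000 N·mm; bending f_b = M/S = 1905 N/mm.
f_max = √(f_v² + f_b²) = √(793.8² + 1905²) = 2064 N/mm.
φr_n = 0.75 × 0.6 × 550 × (0.707 × 16) = 2800 N/mm → adequate.

f_max ≈ 2060 N/mm; adequate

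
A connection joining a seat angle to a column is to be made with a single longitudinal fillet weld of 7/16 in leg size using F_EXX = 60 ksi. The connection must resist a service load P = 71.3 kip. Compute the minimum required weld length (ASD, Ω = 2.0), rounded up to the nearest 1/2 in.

Throat t_e = 0.707 × 0.4375 = 0.3093 in.
r_n/Ω = (0.6 × 60 × 0.3093) / 2.0 = 5.568 kip/in.
L_req = P / (r_n/Ω) = 71.3 / 5.568 = 12.81 in total.
Round up → use L = 13 in.

L = 13 in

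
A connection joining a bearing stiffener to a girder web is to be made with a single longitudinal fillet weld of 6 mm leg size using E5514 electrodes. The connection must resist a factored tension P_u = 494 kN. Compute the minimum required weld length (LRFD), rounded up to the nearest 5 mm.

E55XX → F_EXX = 550 MPa.
Throat t_e = 0.707 × 6 = 4.242 mm.
φr_n = 0.75 × 0.6 × 550 × 4.242 × 10⁻³ = 1.05 kN/mm.
L_req = P_u / φr_n = 494 / 1.05 = 470.5 mm total.
Round up → use L = 475 mm.

L = 475 mm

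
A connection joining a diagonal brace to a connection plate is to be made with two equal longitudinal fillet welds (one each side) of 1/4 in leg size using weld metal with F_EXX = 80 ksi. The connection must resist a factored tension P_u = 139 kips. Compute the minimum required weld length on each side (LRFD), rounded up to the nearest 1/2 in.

Throat t_e = 0.707 × 0.25 = 0.1767 in.
φr_n = 0.75 × 0.6 × 80 × 0.1767 = 6.363 kips/in.
L_req = P_u / φr_n = 139 / 6.363 = 21.85 in total.
Per side: 21.85 / 2 = 10.92 in.
Round up → use L = 11 in on each side.

L = 11 in on each side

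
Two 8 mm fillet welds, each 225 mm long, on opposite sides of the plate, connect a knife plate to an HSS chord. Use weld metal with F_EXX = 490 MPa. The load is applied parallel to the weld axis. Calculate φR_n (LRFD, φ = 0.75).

φR_n ≈ 561 kN

Effective throat t_e = 0.707 × 8 = 5.656 mm.
Total length L = 450 mm; A_we = 5.656 × 450 = 2545 mm².
F_nw = 0.6 F_EXX = 0.6 × 490 = 294 MPa.
φR_n = 0.75 × 294 × 2545 × 10⁻³ = 561.2 kN.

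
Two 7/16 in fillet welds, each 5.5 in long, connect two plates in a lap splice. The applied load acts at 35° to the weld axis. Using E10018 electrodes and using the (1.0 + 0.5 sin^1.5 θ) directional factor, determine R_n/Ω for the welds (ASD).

E100XX → F_EXX = 100 ksi.
t_e = 0.707 × 0.4375 = 0.3093 in; A_we = 0.3093 × 11 = 3.402 in².
Directional factor: 1.0 + 0.5 sin^1.5(35°) = 1.217.
F_nw = 0.6 × 100 × 1.217 = 73.03 ksi.
R_n/Ω = (73.03 × 3.402) / 2.0 = 124.2 kips.

R_n/Ω ≈ 124 kips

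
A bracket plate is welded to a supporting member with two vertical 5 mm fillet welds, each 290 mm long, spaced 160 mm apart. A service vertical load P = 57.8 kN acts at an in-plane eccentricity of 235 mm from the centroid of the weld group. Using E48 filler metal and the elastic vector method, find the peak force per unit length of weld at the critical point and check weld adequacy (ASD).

E48XX → F_EXX = 480 MPa.
Total weld length L_w = 580 mm. Treat welds as unit-width lines.
Polar moment about centroid: J = 2[d³/12 + d(b/2)²] = 2[290³/12 + 290×80²] = 7777000 mm³.
Direct shear f_v = P/L_w = 57.8×10³ / 580 = 99.66 N/mm (vertical).
Torsion M = P·e = 57.8×10³ × 235 = 13583000 N·mm.
Critical point at (x, y) = (80, 145) from centroid. f_tx = M·y/J = 253.3 N/mm; f_ty = M·x/J = 139.7 N/mm.
Resultant f_max = √[f_tx² + (f_v + f_ty)²] = √[253.3² + (99.66 + 139.7)²] = 348.5 N/mm.
Capacity per unit length: r_n/Ω = (1/2.0) × 0.6 × 480 × (0.707 × 5) = 509 N/mm.
348.5 ≤ 509 → adequate.

f_max ≈ 348 N/mm; adequate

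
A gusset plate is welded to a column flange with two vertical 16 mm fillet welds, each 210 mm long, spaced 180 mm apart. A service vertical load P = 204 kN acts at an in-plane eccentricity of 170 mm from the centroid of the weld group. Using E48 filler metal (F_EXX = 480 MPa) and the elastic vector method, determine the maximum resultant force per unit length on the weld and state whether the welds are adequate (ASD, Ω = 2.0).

Total weld length L_w = 420 mm. Treat welds as unit-width lines.
Polar moment about centroid: J = 2[d³/12 + d(b/2)²] = 2[210³/12 + 210×90²] = 4946000 mm³.
Direct shear f_v = P/L_w = 204×10³ / 420 = 485.7 N/mm (vertical).
Torsion M = P·e = 204×10³ × 170 = 34680000 N·mm.
Critical point at (x, y) = (90, 105) from centroid. f_tx = M·y/J = 736.3 N/mm; f_ty = M·x/J = 631.1 N/mm.
Resultant f_max = √[f_tx² + (f_v + f_ty)²] = √[736.3² + (485.7 + 631.1)²] = 1338 N/mm.
Capacity per unit length: r_n/Ω = (1/2.0) × 0.6 × 480 × (0.707 × 16) = 1629 N/mm.
1338 ≤ 1629 → adequate.

f_max ≈ 1340 N/mm; adequate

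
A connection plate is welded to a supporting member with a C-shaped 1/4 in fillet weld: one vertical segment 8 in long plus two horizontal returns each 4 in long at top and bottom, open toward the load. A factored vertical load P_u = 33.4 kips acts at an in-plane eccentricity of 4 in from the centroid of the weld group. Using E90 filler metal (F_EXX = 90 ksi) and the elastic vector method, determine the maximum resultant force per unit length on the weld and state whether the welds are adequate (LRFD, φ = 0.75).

Total weld length L_w = 16 in. Treat welds as unit-width lines.
Centroid: x̄ = 2×4×2 / 16 = 1 in from the vertical weld.
Polar moment about centroid: J = I_x + I_y = [8³/12 + 2×4×4²] + [8×1² + 2(4³/12 + 4×1²)] = 197.3 in³.
Direct shear f_v = P/L_w = 33.4 / 16 = 2.087 kip/in (vertical).
Torsion M = P·e = 33.4 × 4 = 133.6 kip·in.
Critical point at (x, y) = (3, 4) from centroid. f_tx = M·y/J = 2.708 kip/in; f_ty = M·x/J = 2.031 kip/in.
Resultant f_max = √[f_tx² + (f_v + f_ty)²] = √[2.708² + (2.087 + 2.031)²] = 4.929 kip/in.
Capacity per unit length: φr_n = 0.75 × 0.6 × 90 × (0.707 × 0.25) = 7.158 kip/in.
4.929 ≤ 7.158 → adequate.

f_max ≈ 4.93 kip/in; adequate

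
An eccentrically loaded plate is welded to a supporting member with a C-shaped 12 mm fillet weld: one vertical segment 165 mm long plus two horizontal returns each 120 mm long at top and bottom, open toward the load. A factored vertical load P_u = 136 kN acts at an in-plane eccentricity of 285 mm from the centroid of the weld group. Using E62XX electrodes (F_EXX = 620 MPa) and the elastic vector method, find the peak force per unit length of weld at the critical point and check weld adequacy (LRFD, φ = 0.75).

Total weld length L_w = 405 mm. Treat welds as unit-width lines.
Centroid: x̄ = 2×120×60 / 405 = 35.56 mm from the vertical weld.
Polar moment about centroid: J = I_x + I_y = [165³/12 + 2×120×82.5²] + [165×35.56² + 2(120³/12 + 120×24.44²)] = 2648000 mm³.
Direct shear f_v = P/L_w = 136×10³ / 405 = 335.8 N/mm (vertical).
Torsion M = P·e = 136×10³ × 285 = 38760000 N·mm.
Critical point at (x, y) = (84.44, 82.5) from centroid. f_tx = M·y/J = 1208 N/mm; f_ty = M·x/J = 1236 N/mm.
Resultant f_max = √[f_tx² + (f_v + f_ty)²] = √[1208² + (335.8 + 1236)²] = 1982 N/mm.
Capacity per unit length: φr_n = 0.75 × 0.6 × 620 × (0.707 × 12) = 2367 N/mm.
1982 ≤ 2367 → adequate.

f_max ≈ 1980 N/mm; adequate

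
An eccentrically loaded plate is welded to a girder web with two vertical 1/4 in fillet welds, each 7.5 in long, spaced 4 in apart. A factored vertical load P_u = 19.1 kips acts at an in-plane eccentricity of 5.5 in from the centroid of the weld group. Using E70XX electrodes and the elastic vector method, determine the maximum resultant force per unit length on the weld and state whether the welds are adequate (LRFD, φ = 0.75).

E70XX → F_EXX = 70 ksi.
Total weld length L_w = 15 in. Treat welds as unit-width lines.
Polar moment about centroid: J = 2[d³/12 + d(b/2)²] = 2[7.5³/12 + 7.5×2²] = 130.3 in³.
Direct shear f_v = P/L_w = 19.1 / 15 = 1.273 kip/in (vertical).
Torsion M = P·e = 19.1 × 5.5 = 105.05 kip·in.
Critical point at (x, y) = (2, 3.75) from centroid. f_tx = M·y/J = 3.023 kip/in; f_ty = M·x/J = 1.612 kip/in.
Resultant f_max = √[f_tx² + (f_v + f_ty)²] = √[3.023² + (1.273 + 1.612)²] = 4.179 kip/in.
Capacity per unit length: φr_n = 0.75 × 0.6 × 70 × (0.707 × 0.25) = 5.568 kip/in.
4.179 ≤ 5.568 → adequate.

f_max ≈ 4.18 kip/in; adequate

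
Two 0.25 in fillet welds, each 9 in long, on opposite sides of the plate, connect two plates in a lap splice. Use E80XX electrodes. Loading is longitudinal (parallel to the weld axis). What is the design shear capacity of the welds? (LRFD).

E80XX → F_EXX = 80 ksi.
Effective throat t_e = 0.707 × 0.25 = 0.1767 in.
Total length L = 18 in; A_we = 0.1767 × 18 = 3.181 in².
F_nw = 0.6 F_EXX = 0.6 × 80 = 48 ksi.
φR_n = 0.75 × 48 × 3.181 = 114.5 kip.

φR_n ≈ 115 kip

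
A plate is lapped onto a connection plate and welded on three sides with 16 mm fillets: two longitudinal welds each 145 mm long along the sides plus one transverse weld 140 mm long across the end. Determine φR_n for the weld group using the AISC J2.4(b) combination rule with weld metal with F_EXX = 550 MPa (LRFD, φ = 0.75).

φR_n ≈ 1280 kN

t_e = 0.707 × 16 = 11.31 mm.
R_nwl = 0.6 × 550 × 11.31 × 290 × 10⁻³ = 1083 kN (longitudinal, 2 welds).
R_nwt = 0.6 × 550 × 11.31 × 140 × 10⁻³ = 522.6 kN (transverse, base value).
(i) R_nwl + R_nwt = 1605 kN; (ii) 0.85 R_nwl + 1.5 R_nwt = 1704 kN.
R_n = max = 1704 kN [governs: (ii)]; φR_n = 1278 kN.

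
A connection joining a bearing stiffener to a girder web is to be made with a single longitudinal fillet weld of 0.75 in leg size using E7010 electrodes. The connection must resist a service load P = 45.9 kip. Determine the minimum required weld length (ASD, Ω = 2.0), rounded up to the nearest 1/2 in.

E70XX → F_EXX = 70 ksi.
Throat t_e = 0.707 × 0.75 = 0.5302 in.
r_n/Ω = (0.6 × 70 × 0.5302) / 2.0 = 11.14 kip/in.
L_req = P / (r_n/Ω) = 45.9 / 11.14 = 4.122 in total.
Round up → use L = 4.5 in.

L = 4.5 in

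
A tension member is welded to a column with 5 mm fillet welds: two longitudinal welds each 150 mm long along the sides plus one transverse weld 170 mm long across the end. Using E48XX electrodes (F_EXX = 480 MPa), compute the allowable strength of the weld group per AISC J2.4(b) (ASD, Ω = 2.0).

R_n/Ω ≈ 260 kN

t_e = 0.707 × 5 = 3.535 mm.
R_nwl = 0.6 × 480 × 3.535 × 300 × 10⁻³ = 305.4 kN (longitudinal, 2 welds).
R_nwt = 0.6 × 480 × 3.535 × 170 × 10⁻³ = 173.1 kN (transverse, base value).
(i) R_nwl + R_nwt = 478.5 kN; (ii) 0.85 R_nwl + 1.5 R_nwt = 519.2 kN.
R_n = max = 519.2 kN [governs: (ii)]; R_n/Ω = 259.6 kN.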